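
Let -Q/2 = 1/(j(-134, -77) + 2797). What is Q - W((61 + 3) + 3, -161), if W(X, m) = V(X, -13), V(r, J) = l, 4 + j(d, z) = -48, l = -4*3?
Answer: 32938/2745 ≈ 11.999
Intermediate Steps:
l = -12
j(d, z) = -52 (j(d, z) = -4 - 48 = -52)
V(r, J) = -12
W(X, m) = -12
Q = -2/2745 (Q = -2/(-52 + 2797) = -2/2745 ≈ -0.00072860)
Q - W((61 + 3) + 3, -161) = -2/2745 - 1*(-12) = -2/2745 + 12 = 32938/2745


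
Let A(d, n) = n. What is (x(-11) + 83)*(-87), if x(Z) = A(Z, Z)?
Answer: -6264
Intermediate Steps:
x(Z) = Z
(x(-11) + 83)*(-87) = (-11 + 83)*(-87) = 72*(-87) = -6264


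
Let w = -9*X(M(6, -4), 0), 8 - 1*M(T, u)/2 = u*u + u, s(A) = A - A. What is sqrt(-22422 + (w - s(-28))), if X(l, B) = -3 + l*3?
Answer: I*sqrt(22179) ≈ 148.93*I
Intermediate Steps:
s(A) = 0
M(T, u) = 16 - 2*u - 2*u**2 (M(T, u) = 16 - 2*(u*u + u) = 16 - 2*(u**2 + u) = 16 - 2*(u + u**2) = 16 + (-2*u - 2*u**2) = 16 - 2*u - 2*u**2)
X(l, B) = -3 + 3*l
w = 243 (w = -9*(-3 + 3*(16 - 2*(-4) - 2*(-4)**2)) = -9*(-3 + 3*(16 + 8 - 2*16)) = -9*(-3 + 3*(16 + 8 - 32)) = -9*(-3 + 3*(-8)) = -9*(-3 - 24) = -9*(-27) = 243)
sqrt(-22422 + (w - s(-28))) = sqrt(-22422 + (243 - 1*0)) = sqrt(-22422 + (243 + 0)) = sqrt(-22422 + 243) = sqrt(-22179) = I*sqrt(22179)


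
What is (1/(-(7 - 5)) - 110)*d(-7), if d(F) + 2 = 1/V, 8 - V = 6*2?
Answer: 1989/8 ≈ 248.63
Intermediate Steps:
V = -4 (V = 8 - 6*2 = 8 - 1*12 = 8 - 12 = -4)
d(F) = -9/4 (d(F) = -2 + 1/(-4) = -2 - ¼ = -9/4)
(1/(-(7 - 5)) - 110)*d(-7) = (1/(-(7 - 5)) - 110)*(-9/4) = (1/(-1*2) - 110)*(-9/4) = (1/(-2) - 110)*(-9/4) = (-½ - 110)*(-9/4) = -221/2*(-9/4) = 1989/8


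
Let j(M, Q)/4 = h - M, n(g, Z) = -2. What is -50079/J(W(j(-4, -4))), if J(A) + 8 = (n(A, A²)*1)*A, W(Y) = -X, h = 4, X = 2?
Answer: 50079/4 ≈ 12520.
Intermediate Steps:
j(M, Q) = 16 - 4*M (j(M, Q) = 4*(4 - M) = 16 - 4*M)
W(Y) = -2 (W(Y) = -1*2 = -2)
J(A) = -8 - 2*A (J(A) = -8 + (-2*1)*A = -8 - 2*A)
-50079/J(W(j(-4, -4))) = -50079/(-8 - 2*(-2)) = -50079/(-8 + 4) = -50079/(-4) = -50079*(-¼) = 50079/4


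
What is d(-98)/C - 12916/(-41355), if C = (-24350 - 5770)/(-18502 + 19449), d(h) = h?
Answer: 28180147/8304084 ≈ 3.3935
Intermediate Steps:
C = -30120/947 ≈ -31.806
d(-98)/C - 12916/(-41355) = -98/(-30120/947) - 12916/(-41355) = -98*(-947/30120) - 12916*(-1/41355) = 46403/15060 + 12916/41355 = 28180147/8304084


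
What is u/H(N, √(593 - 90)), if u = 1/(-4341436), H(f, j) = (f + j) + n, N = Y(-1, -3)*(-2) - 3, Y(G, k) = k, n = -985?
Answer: 491/2092183593478 + √503/4184367186956 ≈ 2.4004e-10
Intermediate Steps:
N = 3 (N = -3*(-2) - 3 = 6 - 3 = 3)
H(f, j) = -985 + f + j (H(f, j) = (f + j) - 985 = -985 + f + j)
u = -1/4341436 ≈ -2.3034e-7
u/H(N, √(593 - 90)) = -1/(4341436*(-985 + 3 + √(593 - 90))) = -1/(4341436*(-985 + 3 + √503)) = -1/(4341436*(-982 + √503))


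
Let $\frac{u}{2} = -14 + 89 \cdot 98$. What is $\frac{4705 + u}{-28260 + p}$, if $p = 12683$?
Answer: $- \frac{22121}{15577} \approx -1.4201$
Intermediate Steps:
$u = 17416$ ($u = 2 \left(-14 + 89 \cdot 98\right) = 2 \left(-14 + 8722\right) = 2 \cdot 8708 = 17416$)
$\frac{4705 + u}{-28260 + p} = \frac{4705 + 17416}{-28260 + 12683} = \frac{22121}{-15577} = 22121 \left(- \frac{1}{15577}\right) = - \frac{22121}{15577}$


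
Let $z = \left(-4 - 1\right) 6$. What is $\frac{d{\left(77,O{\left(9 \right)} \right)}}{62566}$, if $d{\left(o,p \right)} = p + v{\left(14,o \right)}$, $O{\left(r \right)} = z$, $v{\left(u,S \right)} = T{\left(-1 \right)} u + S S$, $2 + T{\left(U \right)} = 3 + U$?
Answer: $\frac{5899}{62566} \approx 0.094284$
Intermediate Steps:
$T{\left(U \right)} = 1 + U$ ($T{\left(U \right)} = -2 + \left(3 + U\right) = 1 + U$)
$z = -30$ ($z = \left(-5\right) 6 = -30$)
$v{\left(u,S \right)} = S^{2}$ ($v{\left(u,S \right)} = \left(1 - 1\right) u + S S = 0 u + S^{2} = 0 + S^{2} = S^{2}$)
$O{\left(r \right)} = -30$
$d{\left(o,p \right)} = p + o^{2}$
$\frac{d{\left(77,O{\left(9 \right)} \right)}}{62566} = \frac{-30 + 77^{2}}{62566} = \left(-30 + 5929\right) \frac{1}{62566} = 5899 \cdot \frac{1}{62566} = \frac{5899}{62566}$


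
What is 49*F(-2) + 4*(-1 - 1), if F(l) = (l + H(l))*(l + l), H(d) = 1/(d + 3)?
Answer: 188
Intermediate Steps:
H(d) = 1/(3 + d)
F(l) = 2*l*(l + 1/(3 + l)) (F(l) = (l + 1/(3 + l))*(l + l) = (l + 1/(3 + l))*(2*l) = 2*l*(l + 1/(3 + l)))
49*F(-2) + 4*(-1 - 1) = 49*(2*(-2)*(1 - 2*(3 - 2))/(3 - 2)) + 4*(-1 - 1) = 49*(2*(-2)*(1 - 2*1)/1) + 4*(-2) = 49*(2*(-2)*1*(1 - 2)) - 8 = 49*(2*(-2)*1*(-1)) - 8 = 49*4 - 8 = 196 - 8 = 188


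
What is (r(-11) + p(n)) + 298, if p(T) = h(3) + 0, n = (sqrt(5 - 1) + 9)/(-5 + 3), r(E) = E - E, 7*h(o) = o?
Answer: 2089/7 ≈ 298.43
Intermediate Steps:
h(o) = o/7
r(E) = 0
n = -11/2 (n = (sqrt(4) + 9)/(-2) = (2 + 9)*(-1/2) = 11*(-1/2) = -11/2 ≈ -5.5000)
p(T) = 3/7 (p(T) = (1/7)*3 + 0 = 3/7 + 0 = 3/7)
(r(-11) + p(n)) + 298 = (0 + 3/7) + 298 = 3/7 + 298 = 2089/7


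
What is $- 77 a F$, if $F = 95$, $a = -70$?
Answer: $512050$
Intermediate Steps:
$- 77 a F = \left(-77\right) \left(-70\right) 95 = 5390 \cdot 95 = 512050$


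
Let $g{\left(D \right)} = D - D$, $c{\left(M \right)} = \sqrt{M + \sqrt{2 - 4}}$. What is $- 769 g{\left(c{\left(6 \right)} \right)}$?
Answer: $0$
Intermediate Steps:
$c{\left(M \right)} = \sqrt{M + i \sqrt{2}}$ ($c{\left(M \right)} = \sqrt{M + \sqrt{-2}} = \sqrt{M + i \sqrt{2}}$)
$g{\left(D \right)} = 0$
$- 769 g{\left(c{\left(6 \right)} \right)} = \left(-769\right) 0 = 0$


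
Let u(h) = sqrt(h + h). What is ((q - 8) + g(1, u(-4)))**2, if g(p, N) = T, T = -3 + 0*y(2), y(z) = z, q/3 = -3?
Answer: 400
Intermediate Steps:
q = -9 (q = 3*(-3) = -9)
u(h) = sqrt(2)*sqrt(h) (u(h) = sqrt(2*h) = sqrt(2)*sqrt(h))
T = -3 (T = -3 + 0*2 = -3 + 0 = -3)
g(p, N) = -3
((q - 8) + g(1, u(-4)))**2 = ((-9 - 8) - 3)**2 = (-17 - 3)**2 = (-20)**2 = 400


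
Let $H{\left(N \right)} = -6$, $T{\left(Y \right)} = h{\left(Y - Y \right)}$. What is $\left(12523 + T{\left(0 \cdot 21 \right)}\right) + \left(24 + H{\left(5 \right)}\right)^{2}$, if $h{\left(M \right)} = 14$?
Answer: $12861$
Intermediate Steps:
$T{\left(Y \right)} = 14$
$\left(12523 + T{\left(0 \cdot 21 \right)}\right) + \left(24 + H{\left(5 \right)}\right)^{2} = \left(12523 + 14\right) + \left(24 - 6\right)^{2} = 12537 + 18^{2} = 12537 + 324 = 12861$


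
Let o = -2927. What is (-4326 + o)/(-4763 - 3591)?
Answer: 7253/8354 ≈ 0.86821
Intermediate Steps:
(-4326 + o)/(-4763 - 3591) = (-4326 - 2927)/(-4763 - 3591) = -7253/(-8354) = -7253*(-1/8354) = 7253/8354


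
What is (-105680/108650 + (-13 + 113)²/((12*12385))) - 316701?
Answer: -25569819846623/80737815 ≈ -3.1670e+5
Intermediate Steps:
(-105680/108650 + (-13 + 113)²/((12*12385))) - 316701 = (-105680*1/108650 + 100²/148620) - 316701 = (-10568/10865 + 10000*(1/148620)) - 316701 = (-10568/10865 + 500/7431) - 316701 = -73098308/80737815 - 316701 = -25569819846623/80737815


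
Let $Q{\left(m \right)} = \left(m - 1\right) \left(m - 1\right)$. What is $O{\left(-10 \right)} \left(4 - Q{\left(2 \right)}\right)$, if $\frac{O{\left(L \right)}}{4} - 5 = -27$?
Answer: $-264$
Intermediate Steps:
$O{\left(L \right)} = -88$ ($O{\left(L \right)} = 20 + 4 \left(-27\right) = 20 - 108 = -88$)
$Q{\left(m \right)} = \left(-1 + m\right)^{2}$ ($Q{\left(m \right)} = \left(-1 + m\right) \left(-1 + m\right) = \left(-1 + m\right)^{2}$)
$O{\left(-10 \right)} \left(4 - Q{\left(2 \right)}\right) = - 88 \left(4 - \left(-1 + 2\right)^{2}\right) = - 88 \left(4 - 1^{2}\right) = - 88 \left(4 - 1\right) = \left(-88\right) 3 = -264$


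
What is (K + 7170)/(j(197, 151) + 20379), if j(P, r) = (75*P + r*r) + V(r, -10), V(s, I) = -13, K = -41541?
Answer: -1273/2146 ≈ -0.59320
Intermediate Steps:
j(P, r) = -13 + r**2 + 75*P (j(P, r) = (75*P + r*r) - 13 = (75*P + r**2) - 13 = (r**2 + 75*P) - 13 = -13 + r**2 + 75*P)
(K + 7170)/(j(197, 151) + 20379) = (-41541 + 7170)/((-13 + 151**2 + 75*197) + 20379) = -34371/((-13 + 22801 + 14775) + 20379) = -34371/(37563 + 20379) = -34371/57942 = -34371*1/57942 = -1273/2146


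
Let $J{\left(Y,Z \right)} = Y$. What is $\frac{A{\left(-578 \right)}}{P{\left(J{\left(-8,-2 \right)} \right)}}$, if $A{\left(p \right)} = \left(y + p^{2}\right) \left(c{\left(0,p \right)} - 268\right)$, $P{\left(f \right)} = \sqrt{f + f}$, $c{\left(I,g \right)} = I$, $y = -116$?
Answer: $22375856 i \approx 2.2376 \cdot 10^{7} i$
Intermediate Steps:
$P{\left(f \right)} = \sqrt{2} \sqrt{f}$ ($P{\left(f \right)} = \sqrt{2 f} = \sqrt{2} \sqrt{f}$)
$A{\left(p \right)} = 31088 - 268 p^{2}$ ($A{\left(p \right)} = \left(-116 + p^{2}\right) \left(0 - 268\right) = \left(-116 + p^{2}\right) \left(-268\right) = 31088 - 268 p^{2}$)
$\frac{A{\left(-578 \right)}}{P{\left(J{\left(-8,-2 \right)} \right)}} = \frac{31088 - 268 \left(-578\right)^{2}}{\sqrt{2} \sqrt{-8}} = \frac{31088 - 89534512}{\sqrt{2} \cdot 2 i \sqrt{2}} = \frac{31088 - 89534512}{4 i} = - 89503424 \left(- \frac{i}{4}\right) = 22375856 i$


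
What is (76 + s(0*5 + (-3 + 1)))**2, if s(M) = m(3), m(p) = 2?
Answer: 6084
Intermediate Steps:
s(M) = 2
(76 + s(0*5 + (-3 + 1)))**2 = (76 + 2)**2 = 78**2 = 6084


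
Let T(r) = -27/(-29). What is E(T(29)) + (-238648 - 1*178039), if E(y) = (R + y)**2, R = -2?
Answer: -350432806/841 ≈ -4.1669e+5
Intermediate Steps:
T(r) = 27/29 (T(r) = -27*(-1/29) = 27/29)
E(y) = (-2 + y)**2
E(T(29)) + (-238648 - 1*178039) = (-2 + 27/29)**2 + (-238648 - 1*178039) = (-31/29)**2 + (-238648 - 178039) = 961/841 - 416687 = -350432806/841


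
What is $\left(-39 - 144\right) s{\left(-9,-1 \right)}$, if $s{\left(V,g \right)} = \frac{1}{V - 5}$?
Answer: $\frac{183}{14} \approx 13.071$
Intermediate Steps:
$s{\left(V,g \right)} = \frac{1}{-5 + V}$ ($s{\left(V,g \right)} = \frac{1}{V - 5} = \frac{1}{-5 + V}$)
$\left(-39 - 144\right) s{\left(-9,-1 \right)} = \frac{-39 - 144}{-5 - 9} = - \frac{183}{-14} = \left(-183\right) \left(- \frac{1}{14}\right) = \frac{183}{14}$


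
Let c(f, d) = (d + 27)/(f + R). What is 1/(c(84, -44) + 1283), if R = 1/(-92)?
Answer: 7727/9912177 ≈ 0.00077955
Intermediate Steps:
R = -1/92 ≈ -0.010870
c(f, d) = (27 + d)/(-1/92 + f) (c(f, d) = (d + 27)/(f - 1/92) = (27 + d)/(-1/92 + f))
1/(c(84, -44) + 1283) = 1/(92*(27 - 44)/(-1 + 92*84) + 1283) = 1/(92*(-17)/(-1 + 7728) + 1283) = 1/(92*(-17)/7727 + 1283) = 1/(92*(1/7727)*(-17) + 1283) = 1/(-1564/7727 + 1283) = 1/(9912177/7727) = 7727/9912177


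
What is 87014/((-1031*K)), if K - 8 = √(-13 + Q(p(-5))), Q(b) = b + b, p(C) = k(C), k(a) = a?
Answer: -696112/89697 + 87014*I*√23/89697 ≈ -7.7607 + 4.6524*I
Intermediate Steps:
p(C) = C
Q(b) = 2*b
K = 8 + I*√23 (K = 8 + √(-13 + 2*(-5)) = 8 + √(-13 - 10) = 8 + √(-23) = 8 + I*√23 ≈ 8.0 + 4.7958*I)
87014/((-1031*K)) = 87014/((-1031*(8 + I*√23))) = 87014/(-8248 - 1031*I*√23)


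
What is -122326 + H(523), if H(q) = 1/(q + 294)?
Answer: -99940341/817 ≈ -1.2233e+5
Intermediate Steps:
H(q) = 1/(294 + q)
-122326 + H(523) = -122326 + 1/(294 + 523) = -122326 + 1/817 = -99940341/817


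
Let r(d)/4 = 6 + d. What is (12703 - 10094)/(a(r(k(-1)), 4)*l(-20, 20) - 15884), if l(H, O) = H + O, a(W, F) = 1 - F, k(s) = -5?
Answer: -2609/15884 ≈ -0.16425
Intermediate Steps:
r(d) = 24 + 4*d (r(d) = 4*(6 + d) = 24 + 4*d)
(12703 - 10094)/(a(r(k(-1)), 4)*l(-20, 20) - 15884) = (12703 - 10094)/((1 - 1*4)*(-20 + 20) - 15884) = 2609/((1 - 4)*0 - 15884) = 2609/(-3*0 - 15884) = 2609/(0 - 15884) = 2609/(-15884) = 2609*(-1/15884) = -2609/15884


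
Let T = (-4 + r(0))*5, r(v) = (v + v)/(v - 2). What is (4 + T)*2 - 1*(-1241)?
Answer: 1209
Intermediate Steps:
r(v) = 2*v/(-2 + v) (r(v) = (2*v)/(-2 + v) = 2*v/(-2 + v))
T = -20 (T = (-4 + 2*0/(-2 + 0))*5 = (-4 + 2*0/(-2))*5 = (-4 + 2*0*(-½))*5 = (-4 + 0)*5 = -4*5 = -20)
(4 + T)*2 - 1*(-1241) = (4 - 20)*2 - 1*(-1241) = -16*2 + 1241 = -32 + 1241 = 1209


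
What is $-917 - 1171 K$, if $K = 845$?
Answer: $-990412$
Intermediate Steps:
$-917 - 1171 K = -917 - 989495 = -990412$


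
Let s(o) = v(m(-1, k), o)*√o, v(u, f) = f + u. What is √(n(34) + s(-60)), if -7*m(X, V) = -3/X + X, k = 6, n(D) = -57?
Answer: √(-2793 - 5908*I*√15)/7 ≈ 14.378 - 16.239*I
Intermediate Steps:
m(X, V) = -X/7 + 3/(7*X) (m(X, V) = -(-3/X + X)/7 = -(X - 3/X)/7 = -X/7 + 3/(7*X))
s(o) = √o*(-2/7 + o) (s(o) = (o + (⅐)*(3 - 1*(-1)²)/(-1))*√o = (o + (⅐)*(-1)*(3 - 1*1))*√o = (o + (⅐)*(-1)*(3 - 1))*√o = (o + (⅐)*(-1)*2)*√o = (o - 2/7)*√o = (-2/7 + o)*√o = √o*(-2/7 + o))
√(n(34) + s(-60)) = √(-57 + √(-60)*(-2/7 - 60)) = √(-57 + (2*I*√15)*(-422/7)) = √(-57 - 844*I*√15/7)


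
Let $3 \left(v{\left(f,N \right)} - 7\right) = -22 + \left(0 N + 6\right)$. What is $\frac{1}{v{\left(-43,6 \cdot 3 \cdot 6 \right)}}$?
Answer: $\frac{3}{5} \approx 0.6$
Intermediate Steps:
$v{\left(f,N \right)} = \frac{5}{3}$ ($v{\left(f,N \right)} = 7 + \frac{-22 + \left(0 N + 6\right)}{3} = 7 + \frac{-22 + \left(0 + 6\right)}{3} = 7 + \frac{-22 + 6}{3} = 7 + \frac{1}{3} \left(-16\right) = 7 - \frac{16}{3} = \frac{5}{3}$)
$\frac{1}{v{\left(-43,6 \cdot 3 \cdot 6 \right)}} = \frac{1}{\frac{5}{3}} = \frac{3}{5}$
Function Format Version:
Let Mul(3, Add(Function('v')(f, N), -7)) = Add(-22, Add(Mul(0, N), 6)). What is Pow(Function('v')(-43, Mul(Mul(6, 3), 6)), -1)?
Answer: Rational(3, 5) ≈ 0.60000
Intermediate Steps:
Function('v')(f, N) = Rational(5, 3) (Function('v')(f, N) = Add(7, Mul(Rational(1, 3), Add(-22, Add(Mul(0, N), 6)))) = Add(7, Mul(Rational(1, 3), Add(-22, Add(0, 6)))) = Add(7, Mul(Rational(1, 3), Add(-22, 6))) = Add(7, Mul(Rational(1, 3), -16)) = Add(7, Rational(-16, 3)) = Rational(5, 3))
Pow(Function('v')(-43, Mul(Mul(6, 3), 6)), -1) = Pow(Rational(5, 3), -1) = Rational(3, 5)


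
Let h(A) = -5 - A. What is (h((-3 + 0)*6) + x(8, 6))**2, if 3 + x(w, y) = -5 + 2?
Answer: 49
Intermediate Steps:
x(w, y) = -6 (x(w, y) = -3 + (-5 + 2) = -3 - 3 = -6)
(h((-3 + 0)*6) + x(8, 6))**2 = ((-5 - (-3 + 0)*6) - 6)**2 = ((-5 - (-3)*6) - 6)**2 = ((-5 - 1*(-18)) - 6)**2 = ((-5 + 18) - 6)**2 = (13 - 6)**2 = 7**2 = 49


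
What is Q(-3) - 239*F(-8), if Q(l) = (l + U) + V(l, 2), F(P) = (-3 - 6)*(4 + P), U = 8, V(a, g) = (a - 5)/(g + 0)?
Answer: -8603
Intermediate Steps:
V(a, g) = (-5 + a)/g
F(P) = -36 - 9*P (F(P) = -9*(4 + P) = -36 - 9*P)
Q(l) = 11/2 + 3*l/2 (Q(l) = (l + 8) + (-5 + l)/2 = (8 + l) + (-5 + l)/2 = (8 + l) + (-5/2 + l/2) = 11/2 + 3*l/2)
Q(-3) - 239*F(-8) = (11/2 + (3/2)*(-3)) - 239*(-36 - 9*(-8)) = (11/2 - 9/2) - 239*(-36 + 72) = 1 - 239*36 = 1 - 8604 = -8603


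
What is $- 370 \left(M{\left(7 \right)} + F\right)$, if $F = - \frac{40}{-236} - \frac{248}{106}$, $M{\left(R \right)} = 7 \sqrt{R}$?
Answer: $\frac{2510820}{3127} - 2590 \sqrt{7} \approx -6049.5$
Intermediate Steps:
$F = - \frac{6786}{3127}$ ($F = \left(-40\right) \left(- \frac{1}{236}\right) - \frac{124}{53} = \frac{10}{59} - \frac{124}{53} = - \frac{6786}{3127} \approx -2.1701$)
$- 370 \left(M{\left(7 \right)} + F\right) = - 370 \left(7 \sqrt{7} - \frac{6786}{3127}\right) = - 370 \left(- \frac{6786}{3127} + 7 \sqrt{7}\right) = \frac{2510820}{3127} - 2590 \sqrt{7}$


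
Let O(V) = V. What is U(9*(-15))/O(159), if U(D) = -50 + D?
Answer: -185/159 ≈ -1.1635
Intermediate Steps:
U(9*(-15))/O(159) = (-50 + 9*(-15))/159 = (-50 - 135)*(1/159) = -185*1/159 = -185/159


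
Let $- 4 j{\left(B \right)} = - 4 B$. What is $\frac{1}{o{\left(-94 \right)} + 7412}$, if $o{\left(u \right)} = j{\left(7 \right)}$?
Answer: $\frac{1}{7419} \approx 0.00013479$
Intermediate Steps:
$j{\left(B \right)} = B$ ($j{\left(B \right)} = - \frac{\left(-4\right) B}{4} = B$)
$o{\left(u \right)} = 7$
$\frac{1}{o{\left(-94 \right)} + 7412} = \frac{1}{7 + 7412} = \frac{1}{7419}$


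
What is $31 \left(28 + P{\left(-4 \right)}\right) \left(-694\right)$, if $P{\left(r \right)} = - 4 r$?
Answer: $-946616$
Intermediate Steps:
$31 \left(28 + P{\left(-4 \right)}\right) \left(-694\right) = 31 \left(28 - -16\right) \left(-694\right) = 31 \left(28 + 16\right) \left(-694\right) = 31 \cdot 44 \left(-694\right) = 1364 \left(-694\right) = -946616$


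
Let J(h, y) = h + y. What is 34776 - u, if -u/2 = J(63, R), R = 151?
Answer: 35204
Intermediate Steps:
u = -428 (u = -2*(63 + 151) = -2*214 = -428)
34776 - u = 34776 - 1*(-428) = 34776 + 428 = 35204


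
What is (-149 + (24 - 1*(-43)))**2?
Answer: 6724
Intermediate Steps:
(-149 + (24 - 1*(-43)))**2 = (-149 + (24 + 43))**2 = (-149 + 67)**2 = (-82)**2 = 6724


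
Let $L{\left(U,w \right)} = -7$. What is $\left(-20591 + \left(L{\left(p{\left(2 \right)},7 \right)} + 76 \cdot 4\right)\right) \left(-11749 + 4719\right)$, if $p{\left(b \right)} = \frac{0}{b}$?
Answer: $142666820$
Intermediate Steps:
$p{\left(b \right)} = 0$
$\left(-20591 + \left(L{\left(p{\left(2 \right)},7 \right)} + 76 \cdot 4\right)\right) \left(-11749 + 4719\right) = \left(-20591 + \left(-7 + 76 \cdot 4\right)\right) \left(-11749 + 4719\right) = \left(-20591 + \left(-7 + 304\right)\right) \left(-7030\right) = \left(-20591 + 297\right) \left(-7030\right) = \left(-20294\right) \left(-7030\right) = 142666820$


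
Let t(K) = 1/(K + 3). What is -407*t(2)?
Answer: -407/5 ≈ -81.400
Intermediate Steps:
t(K) = 1/(3 + K)
-407*t(2) = -407/(3 + 2) = -407/5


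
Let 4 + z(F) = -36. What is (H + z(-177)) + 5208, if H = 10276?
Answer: 15444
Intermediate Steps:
z(F) = -40 (z(F) = -4 - 36 = -40)
(H + z(-177)) + 5208 = (10276 - 40) + 5208 = 10236 + 5208 = 15444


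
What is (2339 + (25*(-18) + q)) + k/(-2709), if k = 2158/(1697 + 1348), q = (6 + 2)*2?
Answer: 15714161867/8248905 ≈ 1905.0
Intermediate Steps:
q = 16 (q = 8*2 = 16)
k = 2158/3045 ≈ 0.70870
(2339 + (25*(-18) + q)) + k/(-2709) = (2339 + (25*(-18) + 16)) + (2158/3045)/(-2709) = (2339 + (-450 + 16)) + (2158/3045)*(-1/2709) = (2339 - 434) - 2158/8248905 = 1905 - 2158/8248905 = 15714161867/8248905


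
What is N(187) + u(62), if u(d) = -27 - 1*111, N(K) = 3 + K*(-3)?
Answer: -696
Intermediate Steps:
N(K) = 3 - 3*K
u(d) = -138 (u(d) = -27 - 111 = -138)
N(187) + u(62) = (3 - 3*187) - 138 = (3 - 561) - 138 = -558 - 138 = -696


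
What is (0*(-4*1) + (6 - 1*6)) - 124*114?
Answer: -14136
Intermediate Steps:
(0*(-4*1) + (6 - 1*6)) - 124*114 = (0*(-4) + (6 - 6)) - 14136 = (0 + 0) - 14136 = 0 - 14136 = -14136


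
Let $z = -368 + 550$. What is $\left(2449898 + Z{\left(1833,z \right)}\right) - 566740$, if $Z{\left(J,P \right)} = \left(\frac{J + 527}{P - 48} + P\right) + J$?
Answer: $\frac{126307771}{67} \approx 1.8852 \cdot 10^{6}$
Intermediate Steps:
$z = 182$
$Z{\left(J,P \right)} = J + P + \frac{527 + J}{-48 + P}$ ($Z{\left(J,P \right)} = \left(\frac{527 + J}{-48 + P} + P\right) + J = \left(P + \frac{527 + J}{-48 + P}\right) + J = J + P + \frac{527 + J}{-48 + P}$)
$\left(2449898 + Z{\left(1833,z \right)}\right) - 566740 = \left(2449898 + \frac{527 + 182^{2} - 8736 - 86151 + 1833 \cdot 182}{-48 + 182}\right) - 566740 = \left(2449898 + \frac{527 + 33124 - 8736 - 86151 + 333606}{134}\right) - 566740 = \left(2449898 + \frac{1}{134} \cdot 272370\right) - 566740 = \left(2449898 + \frac{136185}{67}\right) - 566740 = \frac{164279351}{67} - 566740 = \frac{126307771}{67}$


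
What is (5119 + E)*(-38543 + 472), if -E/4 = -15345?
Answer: -2531683429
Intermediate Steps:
E = 61380 (E = -4*(-15345) = 61380)
(5119 + E)*(-38543 + 472) = (5119 + 61380)*(-38543 + 472) = 66499*(-38071) = -2531683429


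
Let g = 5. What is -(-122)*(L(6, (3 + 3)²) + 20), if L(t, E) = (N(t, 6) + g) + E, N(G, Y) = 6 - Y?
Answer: 7442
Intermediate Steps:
L(t, E) = 5 + E (L(t, E) = ((6 - 1*6) + 5) + E = ((6 - 6) + 5) + E = (0 + 5) + E = 5 + E)
-(-122)*(L(6, (3 + 3)²) + 20) = -(-122)*((5 + (3 + 3)²) + 20) = -(-122)*((5 + 6²) + 20) = -(-122)*((5 + 36) + 20) = -(-122)*(41 + 20) = -(-122)*61 = -1*(-7442) = 7442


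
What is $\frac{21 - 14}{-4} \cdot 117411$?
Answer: $- \frac{821877}{4} \approx -2.0547 \cdot 10^{5}$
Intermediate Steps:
$\frac{21 - 14}{-4} \cdot 117411 = 7 \left(- \frac{1}{4}\right) 117411 = \left(- \frac{7}{4}\right) 117411 = - \frac{821877}{4}$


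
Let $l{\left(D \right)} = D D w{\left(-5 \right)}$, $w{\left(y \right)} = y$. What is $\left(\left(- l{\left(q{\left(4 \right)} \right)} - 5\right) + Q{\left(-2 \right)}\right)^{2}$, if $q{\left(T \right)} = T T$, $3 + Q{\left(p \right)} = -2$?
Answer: $1612900$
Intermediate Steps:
$Q{\left(p \right)} = -5$ ($Q{\left(p \right)} = -3 - 2 = -5$)
$q{\left(T \right)} = T^{2}$
$l{\left(D \right)} = - 5 D^{2}$ ($l{\left(D \right)} = D D \left(-5\right) = D^{2} \left(-5\right) = - 5 D^{2}$)
$\left(\left(- l{\left(q{\left(4 \right)} \right)} - 5\right) + Q{\left(-2 \right)}\right)^{2} = \left(\left(- \left(-5\right) \left(4^{2}\right)^{2} - 5\right) - 5\right)^{2} = \left(\left(- \left(-5\right) 16^{2} - 5\right) - 5\right)^{2} = \left(\left(- \left(-5\right) 256 - 5\right) - 5\right)^{2} = \left(\left(\left(-1\right) \left(-1280\right) - 5\right) - 5\right)^{2} = \left(\left(1280 - 5\right) - 5\right)^{2} = \left(1275 - 5\right)^{2} = 1270^{2} = 1612900$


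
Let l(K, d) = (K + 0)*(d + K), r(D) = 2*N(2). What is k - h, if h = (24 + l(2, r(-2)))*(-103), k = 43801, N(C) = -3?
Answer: 45449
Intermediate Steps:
r(D) = -6 (r(D) = 2*(-3) = -6)
l(K, d) = K*(K + d)
h = -1648 (h = (24 + 2*(2 - 6))*(-103) = (24 + 2*(-4))*(-103) = (24 - 8)*(-103) = 16*(-103) = -1648)
k - h = 43801 - 1*(-1648) = 43801 + 1648 = 45449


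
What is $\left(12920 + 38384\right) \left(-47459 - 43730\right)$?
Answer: $-4678360456$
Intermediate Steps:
$\left(12920 + 38384\right) \left(-47459 - 43730\right) = 51304 \left(-91189\right) = -4678360456$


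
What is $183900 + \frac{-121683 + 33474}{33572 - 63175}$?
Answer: $\frac{5444079909}{29603} \approx 1.839 \cdot 10^{5}$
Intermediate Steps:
$183900 + \frac{-121683 + 33474}{33572 - 63175} = 183900 - \frac{88209}{-29603} = 183900 - - \frac{88209}{29603} = 183900 + \frac{88209}{29603} = \frac{5444079909}{29603}$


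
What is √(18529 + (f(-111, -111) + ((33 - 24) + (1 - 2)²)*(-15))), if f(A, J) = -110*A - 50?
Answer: √30539 ≈ 174.75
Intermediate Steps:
f(A, J) = -50 - 110*A
√(18529 + (f(-111, -111) + ((33 - 24) + (1 - 2)²)*(-15))) = √(18529 + ((-50 - 110*(-111)) + ((33 - 24) + (1 - 2)²)*(-15))) = √(18529 + ((-50 + 12210) + (9 + (-1)²)*(-15))) = √(18529 + (12160 + (9 + 1)*(-15))) = √(18529 + (12160 + 10*(-15))) = √(18529 + (12160 - 150)) = √(18529 + 12010) = √30539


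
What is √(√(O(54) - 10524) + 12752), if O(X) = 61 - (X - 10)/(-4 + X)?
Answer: √(318800 + 5*I*√261597)/5 ≈ 112.93 + 0.45292*I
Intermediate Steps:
O(X) = 61 - (-10 + X)/(-4 + X)
√(√(O(54) - 10524) + 12752) = √(√(6*(-39 + 10*54)/(-4 + 54) - 10524) + 12752) = √(√(6*(-39 + 540)/50 - 10524) + 12752) = √(√(6*(1/50)*501 - 10524) + 12752) = √(√(1503/25 - 10524) + 12752) = √(√(-261597/25) + 12752) = √(I*√261597/5 + 12752) = √(12752 + I*√261597/5)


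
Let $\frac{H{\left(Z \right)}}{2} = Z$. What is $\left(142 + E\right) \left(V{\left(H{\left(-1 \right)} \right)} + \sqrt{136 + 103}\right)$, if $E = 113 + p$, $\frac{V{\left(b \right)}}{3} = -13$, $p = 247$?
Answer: $-19578 + 502 \sqrt{239} \approx -11817.0$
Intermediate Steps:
$H{\left(Z \right)} = 2 Z$
$V{\left(b \right)} = -39$ ($V{\left(b \right)} = 3 \left(-13\right) = -39$)
$E = 360$ ($E = 113 + 247 = 360$)
$\left(142 + E\right) \left(V{\left(H{\left(-1 \right)} \right)} + \sqrt{136 + 103}\right) = \left(142 + 360\right) \left(-39 + \sqrt{136 + 103}\right) = 502 \left(-39 + \sqrt{239}\right) = -19578 + 502 \sqrt{239}$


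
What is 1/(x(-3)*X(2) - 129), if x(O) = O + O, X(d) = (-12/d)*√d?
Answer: -43/4683 - 4*√2/1561 ≈ -0.012806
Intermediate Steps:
X(d) = -12/√d
x(O) = 2*O
1/(x(-3)*X(2) - 129) = 1/((2*(-3))*(-6*√2) - 129) = 1/(-(-72)*√2/2 - 129) = 1/(-(-36)*√2 - 129) = 1/(36*√2 - 129) = 1/(-129 + 36*√2)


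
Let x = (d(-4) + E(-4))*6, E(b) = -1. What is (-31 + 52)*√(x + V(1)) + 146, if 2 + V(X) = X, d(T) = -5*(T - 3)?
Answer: 146 + 21*√203 ≈ 445.20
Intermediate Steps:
d(T) = 15 - 5*T (d(T) = -5*(-3 + T) = 15 - 5*T)
V(X) = -2 + X
x = 204 (x = ((15 - 5*(-4)) - 1)*6 = ((15 + 20) - 1)*6 = (35 - 1)*6 = 34*6 = 204)
(-31 + 52)*√(x + V(1)) + 146 = (-31 + 52)*√(204 + (-2 + 1)) + 146 = 21*√(204 - 1) + 146 = 21*√203 + 146 = 146 + 21*√203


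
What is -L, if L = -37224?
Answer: 37224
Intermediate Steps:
-L = -1*(-37224) = 37224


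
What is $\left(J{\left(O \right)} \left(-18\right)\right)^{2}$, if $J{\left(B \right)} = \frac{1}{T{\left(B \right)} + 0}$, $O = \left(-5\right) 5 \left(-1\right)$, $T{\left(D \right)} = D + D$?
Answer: $\frac{81}{625} \approx 0.1296$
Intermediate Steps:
$T{\left(D \right)} = 2 D$
$O = 25$ ($O = \left(-25\right) \left(-1\right) = 25$)
$J{\left(B \right)} = \frac{1}{2 B}$ ($J{\left(B \right)} = \frac{1}{2 B + 0} = \frac{1}{2 B}$)
$\left(J{\left(O \right)} \left(-18\right)\right)^{2} = \left(\frac{1}{2 \cdot 25} \left(-18\right)\right)^{2} = \left(\frac{1}{2} \cdot \frac{1}{25} \left(-18\right)\right)^{2} = \left(\frac{1}{50} \left(-18\right)\right)^{2} = \left(- \frac{9}{25}\right)^{2} = \frac{81}{625}$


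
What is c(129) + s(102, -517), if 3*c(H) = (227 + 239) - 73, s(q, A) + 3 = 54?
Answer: 182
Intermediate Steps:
s(q, A) = 51 (s(q, A) = -3 + 54 = 51)
c(H) = 131 (c(H) = ((227 + 239) - 73)/3 = (466 - 73)/3 = (1/3)*393 = 131)
c(129) + s(102, -517) = 131 + 51 = 182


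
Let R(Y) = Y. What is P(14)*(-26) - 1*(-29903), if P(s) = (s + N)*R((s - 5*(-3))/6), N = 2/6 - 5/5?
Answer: 254047/9 ≈ 28227.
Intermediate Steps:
N = -2/3 (N = 2*(1/6) - 5*1/5 = 1/3 - 1 = -2/3 ≈ -0.66667)
P(s) = (-2/3 + s)*(5/2 + s/6) (P(s) = (s - 2/3)*((s - 5*(-3))/6) = (-2/3 + s)*((s + 15)*(1/6)) = (-2/3 + s)*((15 + s)*(1/6)) = (-2/3 + s)*(5/2 + s/6))
P(14)*(-26) - 1*(-29903) = ((-2 + 3*14)*(15 + 14)/18)*(-26) - 1*(-29903) = ((1/18)*(-2 + 42)*29)*(-26) + 29903 = ((1/18)*40*29)*(-26) + 29903 = (580/9)*(-26) + 29903 = -15080/9 + 29903 = 254047/9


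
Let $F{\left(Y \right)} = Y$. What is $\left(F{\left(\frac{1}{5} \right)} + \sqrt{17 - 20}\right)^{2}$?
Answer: $- \frac{74}{25} + \frac{2 i \sqrt{3}}{5} \approx -2.96 + 0.69282 i$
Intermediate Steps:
$\left(F{\left(\frac{1}{5} \right)} + \sqrt{17 - 20}\right)^{2} = \left(\frac{1}{5} + \sqrt{17 - 20}\right)^{2} = \left(\frac{1}{5} + \sqrt{-3}\right)^{2} = \left(\frac{1}{5} + i \sqrt{3}\right)^{2}$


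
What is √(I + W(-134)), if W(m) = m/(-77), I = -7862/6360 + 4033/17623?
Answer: √3411981737759180355/2157583890 ≈ 0.85612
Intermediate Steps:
I = -56451073/56041140 (I = -7862*1/6360 + 4033*(1/17623) = -3931/3180 + 4033/17623 = -56451073/56041140 ≈ -1.0073)
W(m) = -m/77 (W(m) = m*(-1/77) = -m/77)
√(I + W(-134)) = √(-56451073/56041140 - 1/77*(-134)) = √(-56451073/56041140 + 134/77) = √(3162780139/4315167780) = √3411981737759180355/2157583890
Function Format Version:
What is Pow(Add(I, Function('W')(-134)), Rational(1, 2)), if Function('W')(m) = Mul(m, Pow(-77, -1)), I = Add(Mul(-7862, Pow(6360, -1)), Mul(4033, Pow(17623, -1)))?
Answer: Mul(Rational(1, 2157583890), Pow(3411981737759180355, Rational(1, 2))) ≈ 0.85612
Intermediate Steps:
I = Rational(-56451073, 56041140) (I = Add(Mul(-7862, Rational(1, 6360)), Mul(4033, Rational(1, 17623))) = Add(Rational(-3931, 3180), Rational(4033, 17623)) = Rational(-56451073, 56041140) ≈ -1.0073)
Function('W')(m) = Mul(Rational(-1, 77), m) (Function('W')(m) = Mul(m, Rational(-1, 77)) = Mul(Rational(-1, 77), m))
Pow(Add(I, Function('W')(-134)), Rational(1, 2)) = Pow(Add(Rational(-56451073, 56041140), Mul(Rational(-1, 77), -134)), Rational(1, 2)) = Pow(Add(Rational(-56451073, 56041140), Rational(134, 77)), Rational(1, 2)) = Pow(Rational(3162780139, 4315167780), Rational(1, 2)) = Mul(Rational(1, 2157583890), Pow(3411981737759180355, Rational(1, 2)))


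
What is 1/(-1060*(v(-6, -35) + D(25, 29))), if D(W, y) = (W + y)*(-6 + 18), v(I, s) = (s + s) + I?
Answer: -1/606320 ≈ -1.6493e-6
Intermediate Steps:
v(I, s) = I + 2*s (v(I, s) = 2*s + I = I + 2*s)
D(W, y) = 12*W + 12*y (D(W, y) = (W + y)*12 = 12*W + 12*y)
1/(-1060*(v(-6, -35) + D(25, 29))) = 1/(-1060*((-6 + 2*(-35)) + (12*25 + 12*29))) = 1/(-1060*((-6 - 70) + (300 + 348))) = 1/(-1060*(-76 + 648)) = 1/(-1060*572) = 1/(-606320) = -1/606320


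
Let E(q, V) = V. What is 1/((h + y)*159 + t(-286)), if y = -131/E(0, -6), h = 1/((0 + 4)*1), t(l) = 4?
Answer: 4/14061 ≈ 0.00028447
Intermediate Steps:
h = ¼ (h = 1/(4*1) = 1/4 = ¼ ≈ 0.25000)
y = 131/6 (y = -131/(-6) = -131*(-⅙) = 131/6 ≈ 21.833)
1/((h + y)*159 + t(-286)) = 1/((¼ + 131/6)*159 + 4) = 1/((265/12)*159 + 4) = 1/(14045/4 + 4) = 1/(14061/4) = 4/14061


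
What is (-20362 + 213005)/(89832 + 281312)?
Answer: 192643/371144 ≈ 0.51905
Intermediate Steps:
(-20362 + 213005)/(89832 + 281312) = 192643/371144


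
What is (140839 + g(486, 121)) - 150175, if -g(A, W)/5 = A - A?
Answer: -9336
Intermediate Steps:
g(A, W) = 0 (g(A, W) = -5*(A - A) = -5*0 = 0)
(140839 + g(486, 121)) - 150175 = (140839 + 0) - 150175 = 140839 - 150175 = -9336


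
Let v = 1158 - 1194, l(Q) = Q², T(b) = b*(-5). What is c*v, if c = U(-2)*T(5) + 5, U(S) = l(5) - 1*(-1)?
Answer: 23220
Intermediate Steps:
T(b) = -5*b
U(S) = 26 (U(S) = 5² - 1*(-1) = 25 + 1 = 26)
v = -36
c = -645 (c = 26*(-5*5) + 5 = 26*(-25) + 5 = -650 + 5 = -645)
c*v = -645*(-36) = 23220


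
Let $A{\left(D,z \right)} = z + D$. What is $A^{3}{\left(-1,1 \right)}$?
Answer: $0$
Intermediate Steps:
$A{\left(D,z \right)} = D + z$
$A^{3}{\left(-1,1 \right)} = \left(-1 + 1\right)^{3} = 0^{3} = 0$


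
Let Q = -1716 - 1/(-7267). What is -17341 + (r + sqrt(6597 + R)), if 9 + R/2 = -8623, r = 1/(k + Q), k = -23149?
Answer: -3133413863581/180693954 + I*sqrt(10667) ≈ -17341.0 + 103.28*I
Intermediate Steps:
Q = -12470171/7267 (Q = -1716 - 1*(-1/7267) = -1716 + 1/7267 = -12470171/7267 ≈ -1716.0)
r = -7267/180693954 (r = 1/(-23149 - 12470171/7267) = 1/(-180693954/7267) = -7267/180693954 ≈ -4.0217e-5)
R = -17264 (R = -18 + 2*(-8623) = -18 - 17246 = -17264)
-17341 + (r + sqrt(6597 + R)) = -17341 + (-7267/180693954 + sqrt(6597 - 17264)) = -17341 + (-7267/180693954 + sqrt(-10667)) = -17341 + (-7267/180693954 + I*sqrt(10667)) = -3133413863581/180693954 + I*sqrt(10667)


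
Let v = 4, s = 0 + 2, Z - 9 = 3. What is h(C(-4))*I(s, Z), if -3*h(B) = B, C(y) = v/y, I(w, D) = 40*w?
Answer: 80/3 ≈ 26.667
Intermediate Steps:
Z = 12 (Z = 9 + 3 = 12)
s = 2
C(y) = 4/y
h(B) = -B/3
h(C(-4))*I(s, Z) = (-4/(3*(-4)))*(40*2) = -4*(-1)/(3*4)*80 = -⅓*(-1)*80 = (⅓)*80 = 80/3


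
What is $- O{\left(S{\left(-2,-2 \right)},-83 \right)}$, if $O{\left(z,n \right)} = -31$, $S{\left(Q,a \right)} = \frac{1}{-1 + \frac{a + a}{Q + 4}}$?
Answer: $31$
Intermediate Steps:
$S{\left(Q,a \right)} = \frac{1}{-1 + \frac{2 a}{4 + Q}}$
$- O{\left(S{\left(-2,-2 \right)},-83 \right)} = \left(-1\right) \left(-31\right) = 31$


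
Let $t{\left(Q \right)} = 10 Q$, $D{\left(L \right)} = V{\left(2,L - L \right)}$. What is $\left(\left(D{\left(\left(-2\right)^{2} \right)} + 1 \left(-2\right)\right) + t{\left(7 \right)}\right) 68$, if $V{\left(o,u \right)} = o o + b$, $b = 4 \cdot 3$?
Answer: $5712$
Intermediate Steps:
$b = 12$
$V{\left(o,u \right)} = 12 + o^{2}$ ($V{\left(o,u \right)} = o o + 12 = o^{2} + 12 = 12 + o^{2}$)
$D{\left(L \right)} = 16$ ($D{\left(L \right)} = 12 + 2^{2} = 12 + 4 = 16$)
$\left(\left(D{\left(\left(-2\right)^{2} \right)} + 1 \left(-2\right)\right) + t{\left(7 \right)}\right) 68 = \left(\left(16 + 1 \left(-2\right)\right) + 10 \cdot 7\right) 68 = \left(\left(16 - 2\right) + 70\right) 68 = \left(14 + 70\right) 68 = 84 \cdot 68 = 5712$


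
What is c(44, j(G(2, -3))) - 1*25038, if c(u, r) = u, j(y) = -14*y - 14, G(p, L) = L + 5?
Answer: -24994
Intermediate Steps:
G(p, L) = 5 + L
j(y) = -14 - 14*y
c(44, j(G(2, -3))) - 1*25038 = 44 - 1*25038 = 44 - 25038 = -24994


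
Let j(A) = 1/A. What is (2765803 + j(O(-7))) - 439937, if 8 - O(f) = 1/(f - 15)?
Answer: 411678304/177 ≈ 2.3259e+6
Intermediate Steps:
O(f) = 8 - 1/(-15 + f) (O(f) = 8 - 1/(f - 15) = 8 - 1/(-15 + f))
(2765803 + j(O(-7))) - 439937 = (2765803 + 1/((-121 + 8*(-7))/(-15 - 7))) - 439937 = (2765803 + 1/((-121 - 56)/(-22))) - 439937 = (2765803 + 1/(-1/22*(-177))) - 439937 = (2765803 + 1/(177/22)) - 439937 = (2765803 + 22/177) - 439937 = 489547153/177 - 439937 = 411678304/177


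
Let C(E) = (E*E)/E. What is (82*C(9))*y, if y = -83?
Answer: -61254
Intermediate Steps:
C(E) = E (C(E) = E²/E = E)
(82*C(9))*y = (82*9)*(-83) = 738*(-83) = -61254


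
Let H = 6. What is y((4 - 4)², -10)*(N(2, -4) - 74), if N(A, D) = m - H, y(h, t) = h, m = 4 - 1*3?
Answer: 0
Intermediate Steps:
m = 1 (m = 4 - 3 = 1)
N(A, D) = -5 (N(A, D) = 1 - 1*6 = 1 - 6 = -5)
y((4 - 4)², -10)*(N(2, -4) - 74) = (4 - 4)²*(-5 - 74) = 0²*(-79) = 0*(-79) = 0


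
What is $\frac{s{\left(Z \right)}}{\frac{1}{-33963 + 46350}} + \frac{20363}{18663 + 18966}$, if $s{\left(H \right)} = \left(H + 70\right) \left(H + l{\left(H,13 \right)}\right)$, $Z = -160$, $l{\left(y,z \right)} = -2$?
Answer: $\frac{6795889987703}{37629} \approx 1.806 \cdot 10^{8}$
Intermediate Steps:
$s{\left(H \right)} = \left(-2 + H\right) \left(70 + H\right)$ ($s{\left(H \right)} = \left(H + 70\right) \left(H - 2\right) = \left(70 + H\right) \left(-2 + H\right) = \left(-2 + H\right) \left(70 + H\right)$)
$\frac{s{\left(Z \right)}}{\frac{1}{-33963 + 46350}} + \frac{20363}{18663 + 18966} = \frac{-140 + \left(-160\right)^{2} + 68 \left(-160\right)}{\frac{1}{-33963 + 46350}} + \frac{20363}{18663 + 18966} = \frac{-140 + 25600 - 10880}{\frac{1}{12387}} + \frac{20363}{37629} = 14580 \frac{1}{\frac{1}{12387}} + 20363 \cdot \frac{1}{37629} = 14580 \cdot 12387 + \frac{20363}{37629} = 180602460 + \frac{20363}{37629} = \frac{6795889987703}{37629}$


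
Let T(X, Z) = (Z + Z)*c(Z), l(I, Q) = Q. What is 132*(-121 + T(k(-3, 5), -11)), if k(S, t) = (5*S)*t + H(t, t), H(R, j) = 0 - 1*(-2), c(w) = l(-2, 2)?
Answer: -21780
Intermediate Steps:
c(w) = 2
H(R, j) = 2 (H(R, j) = 0 + 2 = 2)
k(S, t) = 2 + 5*S*t (k(S, t) = (5*S)*t + 2 = 5*S*t + 2 = 2 + 5*S*t)
T(X, Z) = 4*Z (T(X, Z) = (Z + Z)*2 = (2*Z)*2 = 4*Z)
132*(-121 + T(k(-3, 5), -11)) = 132*(-121 + 4*(-11)) = 132*(-121 - 44) = 132*(-165) = -21780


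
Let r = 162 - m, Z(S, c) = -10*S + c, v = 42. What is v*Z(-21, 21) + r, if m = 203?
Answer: 9661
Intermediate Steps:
Z(S, c) = c - 10*S
r = -41 (r = 162 - 1*203 = 162 - 203 = -41)
v*Z(-21, 21) + r = 42*(21 - 10*(-21)) - 41 = 42*(21 + 210) - 41 = 42*231 - 41 = 9702 - 41 = 9661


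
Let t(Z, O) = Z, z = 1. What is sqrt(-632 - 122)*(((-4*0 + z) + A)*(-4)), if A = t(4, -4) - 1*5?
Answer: 0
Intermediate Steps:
A = -1 (A = 4 - 1*5 = 4 - 5 = -1)
sqrt(-632 - 122)*(((-4*0 + z) + A)*(-4)) = sqrt(-632 - 122)*(((-4*0 + 1) - 1)*(-4)) = sqrt(-754)*(((0 + 1) - 1)*(-4)) = (I*sqrt(754))*((1 - 1)*(-4)) = (I*sqrt(754))*(0*(-4)) = (I*sqrt(754))*0 = 0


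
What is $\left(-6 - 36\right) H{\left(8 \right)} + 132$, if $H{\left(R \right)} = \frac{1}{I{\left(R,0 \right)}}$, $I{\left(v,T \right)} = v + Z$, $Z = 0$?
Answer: $\frac{507}{4} \approx 126.75$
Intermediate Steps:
$I{\left(v,T \right)} = v$ ($I{\left(v,T \right)} = v + 0 = v$)
$H{\left(R \right)} = \frac{1}{R}$
$\left(-6 - 36\right) H{\left(8 \right)} + 132 = \frac{-6 - 36}{8} + 132 = \left(-6 - 36\right) \frac{1}{8} + 132 = \left(-42\right) \frac{1}{8} + 132 = - \frac{21}{4} + 132 = \frac{507}{4}$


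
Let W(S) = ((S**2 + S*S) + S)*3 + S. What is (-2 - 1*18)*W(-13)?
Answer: -19240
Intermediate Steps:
W(S) = 4*S + 6*S**2 (W(S) = ((S**2 + S**2) + S)*3 + S = (2*S**2 + S)*3 + S = (S + 2*S**2)*3 + S = (3*S + 6*S**2) + S = 4*S + 6*S**2)
(-2 - 1*18)*W(-13) = (-2 - 1*18)*(2*(-13)*(2 + 3*(-13))) = (-2 - 18)*(2*(-13)*(2 - 39)) = -40*(-13)*(-37) = -20*962 = -19240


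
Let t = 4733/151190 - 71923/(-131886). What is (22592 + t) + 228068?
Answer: 1249533220129802/4984961085 ≈ 2.5066e+5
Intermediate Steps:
t = 2874563702/4984961085 (t = 4733*(1/151190) - 71923*(-1/131886) = 4733/151190 + 71923/131886 = 2874563702/4984961085 ≈ 0.57665)
(22592 + t) + 228068 = (22592 + 2874563702/4984961085) + 228068 = 112623115396022/4984961085 + 228068 = 1249533220129802/4984961085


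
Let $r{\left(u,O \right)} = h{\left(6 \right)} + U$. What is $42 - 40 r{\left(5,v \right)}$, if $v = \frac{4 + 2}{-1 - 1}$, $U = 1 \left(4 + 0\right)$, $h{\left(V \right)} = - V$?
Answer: $122$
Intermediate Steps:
$U = 4$ ($U = 1 \cdot 4 = 4$)
$v = -3$ ($v = \frac{6}{-2} = 6 \left(- \frac{1}{2}\right) = -3$)
$r{\left(u,O \right)} = -2$ ($r{\left(u,O \right)} = \left(-1\right) 6 + 4 = -6 + 4 = -2$)
$42 - 40 r{\left(5,v \right)} = 42 - -80 = 42 + 80 = 122$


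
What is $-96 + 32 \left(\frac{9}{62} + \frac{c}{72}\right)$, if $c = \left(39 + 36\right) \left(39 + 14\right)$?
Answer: $\frac{155804}{93} \approx 1675.3$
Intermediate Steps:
$c = 3975$ ($c = 75 \cdot 53 = 3975$)
$-96 + 32 \left(\frac{9}{62} + \frac{c}{72}\right) = -96 + 32 \left(\frac{9}{62} + \frac{3975}{72}\right) = -96 + 32 \left(9 \cdot \frac{1}{62} + 3975 \cdot \frac{1}{72}\right) = -96 + 32 \left(\frac{9}{62} + \frac{1325}{24}\right) = -96 + 32 \cdot \frac{41183}{744} = -96 + \frac{164732}{93} = \frac{155804}{93}$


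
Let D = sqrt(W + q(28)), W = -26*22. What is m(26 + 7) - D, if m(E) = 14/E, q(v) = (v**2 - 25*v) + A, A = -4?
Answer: 14/33 - 2*I*sqrt(123) ≈ 0.42424 - 22.181*I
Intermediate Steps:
q(v) = -4 + v**2 - 25*v (q(v) = (v**2 - 25*v) - 4 = -4 + v**2 - 25*v)
W = -572
D = 2*I*sqrt(123) (D = sqrt(-572 + (-4 + 28**2 - 25*28)) = sqrt(-572 + (-4 + 784 - 700)) = sqrt(-572 + 80) = sqrt(-492) = 2*I*sqrt(123) ≈ 22.181*I)
m(26 + 7) - D = 14/(26 + 7) - 2*I*sqrt(123) = 14/33 - 2*I*sqrt(123)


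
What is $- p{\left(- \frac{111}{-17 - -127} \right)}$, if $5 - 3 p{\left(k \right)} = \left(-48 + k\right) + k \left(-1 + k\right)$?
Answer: $- \frac{628979}{36300} \approx -17.327$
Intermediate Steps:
$p{\left(k \right)} = \frac{53}{3} - \frac{k}{3} - \frac{k \left(-1 + k\right)}{3}$ ($p{\left(k \right)} = \frac{5}{3} - \frac{\left(-48 + k\right) + k \left(-1 + k\right)}{3} = \frac{5}{3} - \frac{-48 + k + k \left(-1 + k\right)}{3} = \frac{5}{3} - \left(-16 + \frac{k}{3} + \frac{k \left(-1 + k\right)}{3}\right) = \frac{53}{3} - \frac{k}{3} - \frac{k \left(-1 + k\right)}{3}$)
$- p{\left(- \frac{111}{-17 - -127} \right)} = - (\frac{53}{3} - \frac{\left(- \frac{111}{-17 - -127}\right)^{2}}{3}) = - (\frac{53}{3} - \frac{\left(- \frac{111}{-17 + 127}\right)^{2}}{3}) = - (\frac{53}{3} - \frac{\left(- \frac{111}{110}\right)^{2}}{3}) = - (\frac{53}{3} - \frac{4107}{12100}) = \left(-1\right) \frac{628979}{36300} = - \frac{628979}{36300}$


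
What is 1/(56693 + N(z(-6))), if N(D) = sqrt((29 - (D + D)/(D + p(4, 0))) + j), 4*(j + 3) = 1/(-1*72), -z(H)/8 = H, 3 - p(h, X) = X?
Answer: 277568928/15736215117041 - 12*sqrt(4014142)/15736215117041 ≈ 1.7637e-5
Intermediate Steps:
p(h, X) = 3 - X
z(H) = -8*H
j = -865/288 (j = -3 + 1/(4*((-1*72))) = -3 + (1/4)/(-72) = -3 + (1/4)*(-1/72) = -3 - 1/288 = -865/288 ≈ -3.0035)
N(D) = sqrt(7487/288 - 2*D/(3 + D)) (N(D) = sqrt((29 - (D + D)/(D + (3 - 1*0))) - 865/288) = sqrt((29 - 2*D/(D + (3 + 0))) - 865/288) = sqrt((29 - 2*D/(D + 3)) - 865/288) = sqrt((29 - 2*D/(3 + D)) - 865/288) = sqrt(7487/288 - 2*D/(3 + D)))
1/(56693 + N(z(-6))) = 1/(56693 + sqrt(2)*sqrt((22461 + 6911*(-8*(-6)))/(3 - 8*(-6)))/24) = 1/(56693 + sqrt(2)*sqrt((22461 + 6911*48)/(3 + 48))/24) = 1/(56693 + sqrt(2)*sqrt((22461 + 331728)/51)/24) = 1/(56693 + sqrt(2)*sqrt((1/51)*354189)/24) = 1/(56693 + sqrt(2)*sqrt(118063/17)/24) = 1/(56693 + sqrt(2)*(sqrt(2007071)/17)/24) = 1/(56693 + sqrt(4014142)/408)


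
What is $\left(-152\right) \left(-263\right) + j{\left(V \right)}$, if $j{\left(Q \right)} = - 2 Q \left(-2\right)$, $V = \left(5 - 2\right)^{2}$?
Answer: $40012$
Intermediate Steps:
$V = 9$ ($V = 3^{2} = 9$)
$j{\left(Q \right)} = 4 Q$
$\left(-152\right) \left(-263\right) + j{\left(V \right)} = \left(-152\right) \left(-263\right) + 4 \cdot 9 = 39976 + 36 = 40012$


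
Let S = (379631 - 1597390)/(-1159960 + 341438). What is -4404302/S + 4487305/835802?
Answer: -3013075858218168993/1017805407718 ≈ -2.9604e+6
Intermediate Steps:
S = 1217759/818522 (S = -1217759/(-818522) = -1217759*(-1/818522) = 1217759/818522 ≈ 1.4878)
-4404302/S + 4487305/835802 = -4404302/1217759/818522 + 4487305/835802 = -4404302*818522/1217759 + 4487305*(1/835802) = -3605018081644/1217759 + 4487305/835802 = -3013075858218168993/1017805407718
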